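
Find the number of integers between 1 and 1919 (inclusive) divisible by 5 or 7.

Multiples of 5: 383. Multiples of 7: 274. Of both (lcm=35): 54.
By inclusion-exclusion: 383 + 274 - 54.

Final answer: 603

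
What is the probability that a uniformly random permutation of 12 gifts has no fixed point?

Derangements satisfy D(n) = (n-1)(D(n-1) + D(n-2)), starting from D(0)=1, D(1)=0.
Building up: D(2)=1, D(3)=2, D(4)=9, D(5)=44, D(6)=265, D(7)=1854, D(8)=14833, D(9)=133496, D(10)=1334961, D(11)=14684570, D(12)=176214841.
Total arrangements: 12! = 479001600.
Probability = D(12)/12! = 16019531/43545600.

Final answer: D(12)/12! = 176214841/479001600 = 0.367879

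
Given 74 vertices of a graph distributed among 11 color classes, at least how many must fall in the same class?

By pigeonhole with 74 objects and 11 categories: ceiling(74/11).

Final answer: 7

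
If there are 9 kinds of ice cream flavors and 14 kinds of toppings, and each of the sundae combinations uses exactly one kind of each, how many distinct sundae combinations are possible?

By the multiplication principle: 9 x 14.

Final answer: 126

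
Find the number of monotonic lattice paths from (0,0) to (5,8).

Each path has 5 right steps and 8 up steps in some order (13 steps total).
Choose which 8 of the 13 steps are up: C(13,8).

Final answer: C(13,8) = 1287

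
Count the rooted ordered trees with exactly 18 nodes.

This is a standard Catalan-number count: the answer is C_n. Here n = 18 - 1 = 17.
Using C_0 = 1 and C_(k+1) = C_k x 2(2k+1)/(k+2), build up term by term: C_1=1, C_2=2, C_3=5, C_4=14, C_5=42, C_6=132, C_7=429, C_8=1430, C_9=4862, C_10=16796, C_11=58786, C_12=208012, C_13=742900, C_14=2674440, C_15=9694845, C_16=35357670, C_17=129644790.

Final answer: C_{17} = 129644790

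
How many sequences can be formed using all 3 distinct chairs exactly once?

The number of ways to arrange 3 distinct objects is 3!.

Final answer: 3! = 6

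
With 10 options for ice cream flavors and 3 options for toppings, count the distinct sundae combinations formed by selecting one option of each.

By the multiplication principle: 10 x 3.

Final answer: 30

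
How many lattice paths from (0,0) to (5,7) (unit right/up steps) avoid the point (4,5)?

Total paths to (5,7): C(12,7) = 792.
Paths through (4,5): C(9,5) x C(3,2) = 378.
Avoiding (4,5): 792 - 378.

Final answer: 414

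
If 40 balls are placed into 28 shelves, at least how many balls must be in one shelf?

By the pigeonhole principle: ceiling(40/28).

Final answer: 2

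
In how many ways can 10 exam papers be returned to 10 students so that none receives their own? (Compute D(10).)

Derangements satisfy D(n) = (n-1)(D(n-1) + D(n-2)), starting from D(0)=1, D(1)=0.
D(2) = 1 x (0 + 1) = 1
D(3) = 2 x (1 + 0) = 2
D(4) = 3 x (2 + 1) = 9
D(5) = 4 x (9 + 2) = 44
D(6) = 5 x (44 + 9) = 265
D(7) = 6 x (265 + 44) = 1854
D(8) = 7 x (1854 + 265) = 14833
D(9) = 8 x (14833 + 1854) = 133496
D(10) = 9 x (D(9) + D(8)) = 9 x (133496 + 14833)

Final answer: D(10) = 1334961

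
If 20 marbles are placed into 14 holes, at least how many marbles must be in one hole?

By the pigeonhole principle: ceiling(20/14).

Final answer: 2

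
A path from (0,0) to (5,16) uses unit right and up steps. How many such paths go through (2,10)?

Paths (0,0)->(2,10): C(12,10) = 66.
Paths (2,10)->(5,16): C(9,6) = 84.
By multiplication principle: 66 x 84.

Final answer: 5544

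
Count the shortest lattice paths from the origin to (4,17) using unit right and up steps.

Each path has 4 right steps and 17 up steps in some order (21 steps total).
Choose which 17 of the 21 steps are up: C(21,17).

Final answer: C(21,17) = 5985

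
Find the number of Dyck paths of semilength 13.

Total monotonic paths to (13,13): C(26,13) = 10400600.
By the reflection principle, paths that go above the diagonal number C(26,14) = 9657700.
Valid Dyck paths: 10400600 - 9657700.
(Check: C(26,13) - C(26,14) = C(26,13)/14, the Catalan number C_{13}.)

Final answer: C_{13} = 742900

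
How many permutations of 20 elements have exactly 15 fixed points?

Choose which 15 elements are fixed: C(20,15) = 15504.
Derange the remaining 5 using D(j) = (j-1)(D(j-1) + D(j-2)), D(0)=1, D(1)=0: D(2)=1, D(3)=2, D(4)=9, D(5)=44.
Total: 15504 x 44.

Final answer: C(20,15) D(5) = 682176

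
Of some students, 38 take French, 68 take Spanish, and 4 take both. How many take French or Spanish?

|A union B| = |A| + |B| - |A intersect B| = 38 + 68 - 4.

Final answer: 102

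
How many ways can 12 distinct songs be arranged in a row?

The number of ways to arrange 12 distinct objects is 12!.

Final answer: 12! = 479001600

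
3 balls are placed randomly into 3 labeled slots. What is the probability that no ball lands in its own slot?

Use the recurrence D(n) = (n-1)(D(n-1) + D(n-2)) with D(0)=1, D(1)=0.
Building up: D(2)=1, D(3)=2.
Total arrangements: 3! = 6.
Probability = D(3)/3! = 1/3.

Final answer: D(3)/3! = 2/6 = 0.333333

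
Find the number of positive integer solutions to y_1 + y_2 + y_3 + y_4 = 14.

Substitute y'_i = y_i - 1 (so y'_i >= 0). Then sum y'_i = 14 - 4 = 10.
Stars and bars: C(10+4-1, 4-1) = C(13,3).

Final answer: C(13,3) = 286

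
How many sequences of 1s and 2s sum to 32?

Condition on the final move: it is a 1-step (f(n-1) ways to get there) or a 2-step (f(n-2) ways), so f(n) = f(n-1) + f(n-2), with f(1)=1, f(2)=2.
Building up term by term: f(1)=1, f(2)=2, f(3)=3, f(4)=5, f(5)=8, f(6)=13, f(7)=21, f(8)=34, f(9)=55, f(10)=89, f(11)=144, f(12)=233, f(13)=377, f(14)=610, f(15)=987, f(16)=1597, f(17)=2584, f(18)=4181, f(19)=6765, f(20)=10946, f(21)=17711, f(22)=28657, f(23)=46368, f(24)=75025, f(25)=121393, f(26)=196418, f(27)=317811, f(28)=514229, f(29)=832040, f(30)=1346269, f(31)=2178309, f(32)=3524578.

Final answer: 3524578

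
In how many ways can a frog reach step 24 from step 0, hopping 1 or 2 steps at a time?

Condition on the final move: it is a 1-step (f(n-1) ways to get there) or a 2-step (f(n-2) ways), so f(n) = f(n-1) + f(n-2), with f(1)=1, f(2)=2.
Iterating the recurrence: f(1)=1, f(2)=2, f(3)=3, f(4)=5, f(5)=8, f(6)=13, f(7)=21, f(8)=34, f(9)=55, f(10)=89, f(11)=144, f(12)=233, f(13)=377, f(14)=610, f(15)=987, f(16)=1597, f(17)=2584, f(18)=4181, f(19)=6765, f(20)=10946, f(21)=17711, f(22)=28657, f(23)=46368, f(24)=75025.

Final answer: 75025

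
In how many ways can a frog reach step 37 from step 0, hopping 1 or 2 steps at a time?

Let f(n) be the number of climbs. Removing the last move (1 or 2 steps) gives f(n) = f(n-1) + f(n-2); base cases f(1)=1, f(2)=2.
Iterating the recurrence: f(1)=1, f(2)=2, f(3)=3, f(4)=5, f(5)=8, f(6)=13, f(7)=21, f(8)=34, f(9)=55, f(10)=89, f(11)=144, f(12)=233, f(13)=377, f(14)=610, f(15)=987, f(16)=1597, f(17)=2584, f(18)=4181, f(19)=6765, f(20)=10946, f(21)=17711, f(22)=28657, f(23)=46368, f(24)=75025, f(25)=121393, f(26)=196418, f(27)=317811, f(28)=514229, f(29)=832040, f(30)=1346269, f(31)=2178309, f(32)=3524578, f(33)=5702887, f(34)=9227465, f(35)=14930352, f(36)=24157817, f(37)=39088169.

Final answer: 39088169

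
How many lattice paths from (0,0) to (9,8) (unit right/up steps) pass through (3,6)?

Paths (0,0)->(3,6): C(9,6) = 84.
Paths (3,6)->(9,8): C(8,2) = 28.
By multiplication principle: 84 x 28.

Final answer: 2352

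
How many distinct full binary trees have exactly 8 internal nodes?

This is counted by the nth Catalan number C_n. Here n = 8.
C_n = C(2n,n) - C(2n,n+1), so C_{8} = C(16,8) - C(16,9) = 12870 - 11440.

Final answer: C_{8} = 1430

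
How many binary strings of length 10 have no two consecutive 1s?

Let a(n) count valid strings. If the last bit is 0 the prefix is any valid string of length n-1; if it is 1 the string must end in 01 with a valid prefix of length n-2. So a(n) = a(n-1) + a(n-2), a(1)=2, a(2)=3.
Iterating the recurrence: a(1)=2, a(2)=3, a(3)=5, a(4)=8, a(5)=13, a(6)=21, a(7)=34, a(8)=55, a(9)=89, a(10)=144.

Final answer: 144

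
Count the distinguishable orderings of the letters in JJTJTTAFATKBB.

Letters (A:2, B:2, F:1, J:3, K:1, T:4). Total letters: 13.
Permutations = 13!/(4! x 3! x 2! x 2!).

Final answer: 10810800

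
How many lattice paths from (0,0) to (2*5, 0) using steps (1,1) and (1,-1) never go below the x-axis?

Total monotonic paths to (5,5): C(10,5) = 252.
A path is bad iff it touches y = x + 1; reflecting its initial segment maps bad paths bijectively onto all paths to (4,6), of which there are C(10,6) = 210.
Valid Dyck paths: 252 - 210.
(These counts are the Catalan numbers.)

Final answer: C_{5} = 42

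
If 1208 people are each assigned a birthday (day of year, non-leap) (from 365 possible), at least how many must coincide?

There are 365 possible values for birthday (day of year, non-leap). With 1208 people and 365 categories, by pigeonhole: ceiling(1208/365).

Final answer: 4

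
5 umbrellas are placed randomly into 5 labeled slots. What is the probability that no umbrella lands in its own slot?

Use the recurrence D(n) = (n-1)(D(n-1) + D(n-2)) with D(0)=1, D(1)=0.
Building up: D(2)=1, D(3)=2, D(4)=9, D(5)=44.
Total arrangements: 5! = 120.
Probability = D(5)/5! = 11/30.

Final answer: D(5)/5! = 44/120 = 0.366667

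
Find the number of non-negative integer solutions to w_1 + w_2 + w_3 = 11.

Stars and bars with 11 stars and 2 bars:
C(11+3-1, 3-1) = C(13,2).

Final answer: C(13,2) = 78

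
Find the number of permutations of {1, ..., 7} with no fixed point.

Derangements satisfy D(n) = (n-1)(D(n-1) + D(n-2)), starting from D(0)=1, D(1)=0.
D(2) = 1 x (0 + 1) = 1
D(3) = 2 x (1 + 0) = 2
D(4) = 3 x (2 + 1) = 9
D(5) = 4 x (9 + 2) = 44
D(6) = 5 x (44 + 9) = 265
D(7) = 6 x (D(6) + D(5)) = 6 x (265 + 44)

Final answer: D(7) = 1854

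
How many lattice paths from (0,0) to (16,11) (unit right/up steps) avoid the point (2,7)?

Total paths to (16,11): C(27,11) = 13037895.
Paths through (2,7): C(9,7) x C(18,4) = 110160.
Avoiding (2,7): 13037895 - 110160.

Final answer: 12927735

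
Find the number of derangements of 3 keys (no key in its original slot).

D(n) = (n-1)(D(n-1) + D(n-2)), D(0)=1, D(1)=0.
D(2) = 1 x (0 + 1) = 1
D(3) = 2 x (D(2) + D(1)) = 2 x (1 + 0)

Final answer: D(3) = 2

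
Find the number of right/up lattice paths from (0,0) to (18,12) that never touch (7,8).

Total paths to (18,12): C(30,12) = 86493225.
Paths through (7,8): C(15,8) x C(15,4) = 8783775.
Avoiding (7,8): 86493225 - 8783775.

Final answer: 77709450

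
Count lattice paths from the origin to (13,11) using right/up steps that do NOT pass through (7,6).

Total paths to (13,11): C(24,11) = 2496144.
Paths through (7,6): C(13,6) x C(11,5) = 792792.
Avoiding (7,6): 2496144 - 792792.

Final answer: 1703352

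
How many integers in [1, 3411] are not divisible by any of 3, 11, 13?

|div by 3|=1137, |div by 11|=310, |div by 13|=262.
|div by 3&11|=103, |div by 3&13|=87, |div by 11&13|=23, |div by all|=7.
By inclusion-exclusion, divisible by at least one: 1137+310+262-103-87-23+7 = 1503.
Not divisible by any: 3411 - 1503.

Final answer: 1908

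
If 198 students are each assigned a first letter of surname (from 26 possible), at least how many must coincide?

There are 26 possible values for first letter of surname. With 198 students and 26 categories, by pigeonhole: ceiling(198/26).

Final answer: 8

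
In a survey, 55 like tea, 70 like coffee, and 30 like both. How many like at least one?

|A union B| = |A| + |B| - |A intersect B| = 55 + 70 - 30.

Final answer: 95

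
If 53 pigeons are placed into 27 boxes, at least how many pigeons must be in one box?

By the pigeonhole principle: ceiling(53/27).

Final answer: 2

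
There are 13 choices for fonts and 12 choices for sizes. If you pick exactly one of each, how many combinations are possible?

By the multiplication principle: 13 x 12.

Final answer: 156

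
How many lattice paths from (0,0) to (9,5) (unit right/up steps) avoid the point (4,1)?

Total paths to (9,5): C(14,5) = 2002.
Paths through (4,1): C(5,1) x C(9,4) = 630.
Avoiding (4,1): 2002 - 630.

Final answer: 1372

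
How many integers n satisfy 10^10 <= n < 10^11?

The leading digit cannot be 0 (9 options); the other 10 digits can be anything (10 options each).
Total: 9 x 10^10.

Final answer: 90000000000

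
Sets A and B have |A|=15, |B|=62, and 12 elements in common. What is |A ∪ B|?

|A union B| = |A| + |B| - |A intersect B| = 15 + 62 - 12.

Final answer: 65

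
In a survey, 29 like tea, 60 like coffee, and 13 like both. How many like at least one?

|A union B| = |A| + |B| - |A intersect B| = 29 + 60 - 13.

Final answer: 76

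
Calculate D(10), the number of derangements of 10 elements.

Derangements satisfy D(n) = (n-1)(D(n-1) + D(n-2)), starting from D(0)=1, D(1)=0.
D(2) = 1 x (0 + 1) = 1
D(3) = 2 x (1 + 0) = 2
D(4) = 3 x (2 + 1) = 9
D(5) = 4 x (9 + 2) = 44
D(6) = 5 x (44 + 9) = 265
D(7) = 6 x (265 + 44) = 1854
D(8) = 7 x (1854 + 265) = 14833
D(9) = 8 x (14833 + 1854) = 133496
D(10) = 9 x (D(9) + D(8)) = 9 x (133496 + 14833)

Final answer: D(10) = 1334961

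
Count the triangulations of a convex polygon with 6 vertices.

This is a standard Catalan-number count: the answer is C_n. Here n = 6 - 2 = 4.
C_n = C(2n,n)/(n+1), so C_{4} = C(8,4)/5 = 70/5.

Final answer: C_{4} = 14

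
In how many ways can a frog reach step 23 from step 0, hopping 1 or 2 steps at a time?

Let f(n) count the ways. The last step is size 1 or 2, so f(n) = f(n-1) + f(n-2) with f(1)=1, f(2)=2.
Iterating the recurrence: f(1)=1, f(2)=2, f(3)=3, f(4)=5, f(5)=8, f(6)=13, f(7)=21, f(8)=34, f(9)=55, f(10)=89, f(11)=144, f(12)=233, f(13)=377, f(14)=610, f(15)=987, f(16)=1597, f(17)=2584, f(18)=4181, f(19)=6765, f(20)=10946, f(21)=17711, f(22)=28657, f(23)=46368.

Final answer: 46368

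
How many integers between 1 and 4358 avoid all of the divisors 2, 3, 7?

|div by 2|=2179, |div by 3|=1452, |div by 7|=622.
|div by 2&3|=726, |div by 2&7|=311, |div by 3&7|=207, |div by all|=103.
By inclusion-exclusion, divisible by at least one: 2179+1452+622-726-311-207+103 = 3112.
Not divisible by any: 4358 - 3112.

Final answer: 1246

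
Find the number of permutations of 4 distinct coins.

The number of ways to arrange 4 distinct objects is 4!.

Final answer: 4! = 24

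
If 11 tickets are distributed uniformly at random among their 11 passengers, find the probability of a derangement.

D(n) = (n-1)(D(n-1) + D(n-2)), D(0)=1, D(1)=0.
Building up: D(2)=1, D(3)=2, D(4)=9, D(5)=44, D(6)=265, D(7)=1854, D(8)=14833, D(9)=133496, D(10)=1334961, D(11)=14684570.
Total arrangements: 11! = 39916800.
Probability = D(11)/11! = 1468457/3991680.

Final answer: D(11)/11! = 14684570/39916800 = 0.367879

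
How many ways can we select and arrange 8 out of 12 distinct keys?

P(12,8) = 12!/(12-8)! = 12!/4!.

Final answer: P(12,8) = 19958400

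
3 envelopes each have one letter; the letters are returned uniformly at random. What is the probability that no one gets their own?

D(n) = (n-1)(D(n-1) + D(n-2)), D(0)=1, D(1)=0.
Building up: D(2)=1, D(3)=2.
Total arrangements: 3! = 6.
Probability = D(3)/3! = 1/3.

Final answer: D(3)/3! = 2/6 = 0.333333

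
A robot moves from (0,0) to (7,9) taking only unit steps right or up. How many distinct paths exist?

Each path has 7 right steps and 9 up steps in some order (16 steps total).
Choose which 9 of the 16 steps are up: C(16,9).

Final answer: C(16,9) = 11440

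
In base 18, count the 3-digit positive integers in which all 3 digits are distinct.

The leading digit has 17 choices (anything but zero); the next has 17 (anything but the first), then 16, and so on, one fewer each time.
Total: 17 x 17 x 16.

Final answer: 4624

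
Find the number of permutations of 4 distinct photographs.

The number of ways to arrange 4 distinct objects is 4!.

Final answer: 4! = 24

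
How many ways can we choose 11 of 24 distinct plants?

C(24,11) = 24!/(11! x 13!).

Final answer: \binom{24}{11} = 2496144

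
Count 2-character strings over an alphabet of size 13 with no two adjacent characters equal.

First character: 13 choices. Each subsequent: 12 choices (must differ from the previous one).
Total: 13 x 12^1.

Final answer: 13 x 12^{1} = 156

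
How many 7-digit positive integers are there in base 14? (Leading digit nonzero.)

Leading digit: 13 options (nonzero). Other 6 digit(s): 14 options each.
Total: 13 x 14^6.

Final answer: 97883968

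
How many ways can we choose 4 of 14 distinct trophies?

C(14,4) = 14!/(4! x (14-4)!).

Final answer: C(14,4) = 1001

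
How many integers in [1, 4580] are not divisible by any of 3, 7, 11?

|div by 3|=1526, |div by 7|=654, |div by 11|=416.
|div by 3&7|=218, |div by 3&11|=138, |div by 7&11|=59, |div by all|=19.
By inclusion-exclusion, divisible by at least one: 1526+654+416-218-138-59+19 = 2200.
Not divisible by any: 4580 - 2200.

Final answer: 2380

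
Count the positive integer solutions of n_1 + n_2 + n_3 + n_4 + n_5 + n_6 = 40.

Substitute n'_i = n_i - 1 (so n'_i >= 0). Then sum n'_i = 40 - 6 = 34.
Stars and bars: C(34+6-1, 6-1) = C(39,5).

Final answer: C(39,5) = 575757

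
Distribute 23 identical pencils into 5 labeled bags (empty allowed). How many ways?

Stars and bars: C(n+k-1, k-1) = C(27,4).

Final answer: C(27,4) = 17550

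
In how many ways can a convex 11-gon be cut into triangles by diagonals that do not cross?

This is a standard Catalan-number count: the answer is C_n. Here n = 11 - 2 = 9.
C_n = C(2n,n)/(n+1), so C_{9} = C(18,9)/10 = 48620/10.

Final answer: C_{9} = 4862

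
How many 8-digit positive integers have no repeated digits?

First digit: 9 (not 0). Second: 9 (not first). Third: 8, etc.
Total: 9 x 9 x 8 x 7 x 6 x 5 x 4 x 3.

Final answer: 1632960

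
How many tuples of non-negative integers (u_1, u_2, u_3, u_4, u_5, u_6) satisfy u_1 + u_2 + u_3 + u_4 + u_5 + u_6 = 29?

Stars and bars with 29 stars and 5 bars:
C(29+6-1, 6-1) = C(34,5).

Final answer: C(34,5) = 278256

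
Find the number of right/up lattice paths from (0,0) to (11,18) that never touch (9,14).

Total paths to (11,18): C(29,18) = 34597290.
Paths through (9,14): C(23,14) x C(6,4) = 12257850.
Avoiding (9,14): 34597290 - 12257850.

Final answer: 22339440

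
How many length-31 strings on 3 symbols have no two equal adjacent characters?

First character: 3 choices. Each subsequent: 2 choices (must differ from the previous one).
Total: 3 x 2^30.

Final answer: 3 x 2^{30} = 3221225472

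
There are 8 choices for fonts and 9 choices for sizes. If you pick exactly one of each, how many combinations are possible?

By the multiplication principle: 8 x 9.

Final answer: 72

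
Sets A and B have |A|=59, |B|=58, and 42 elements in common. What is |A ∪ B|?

|A union B| = |A| + |B| - |A intersect B| = 59 + 58 - 42.

Final answer: 75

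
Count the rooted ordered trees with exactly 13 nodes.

The structures are counted by the Catalan number C_n. Here n = 13 - 1 = 12.
Using C_0 = 1 and C_(k+1) = C_k x 2(2k+1)/(k+2), build up term by term: C_1=1, C_2=2, C_3=5, C_4=14, C_5=42, C_6=132, C_7=429, C_8=1430, C_9=4862, C_10=16796, C_11=58786, C_12=208012.

Final answer: C_{12} = 208012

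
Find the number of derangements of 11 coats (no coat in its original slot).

Derangements satisfy D(n) = (n-1)(D(n-1) + D(n-2)), starting from D(0)=1, D(1)=0.
D(2) = 1 x (0 + 1) = 1
D(3) = 2 x (1 + 0) = 2
D(4) = 3 x (2 + 1) = 9
D(5) = 4 x (9 + 2) = 44
D(6) = 5 x (44 + 9) = 265
D(7) = 6 x (265 + 44) = 1854
D(8) = 7 x (1854 + 265) = 14833
D(9) = 8 x (14833 + 1854) = 133496
D(10) = 9 x (133496 + 14833) = 1334961
D(11) = 10 x (D(10) + D(9)) = 10 x (1334961 + 133496)

Final answer: D(11) = 14684570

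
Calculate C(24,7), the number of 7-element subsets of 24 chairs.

C(24,7) = 24!/(7! x (24-7)!).

Final answer: C(24,7) = 346104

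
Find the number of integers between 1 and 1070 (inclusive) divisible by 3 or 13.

Multiples of 3: 356. Multiples of 13: 82. Of both (lcm=39): 27.
By inclusion-exclusion: 356 + 82 - 27.

Final answer: 411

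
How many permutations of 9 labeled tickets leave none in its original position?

Use the recurrence D(n) = (n-1)(D(n-1) + D(n-2)) with D(0)=1, D(1)=0.
D(2) = 1 x (0 + 1) = 1
D(3) = 2 x (1 + 0) = 2
D(4) = 3 x (2 + 1) = 9
D(5) = 4 x (9 + 2) = 44
D(6) = 5 x (44 + 9) = 265
D(7) = 6 x (265 + 44) = 1854
D(8) = 7 x (1854 + 265) = 14833
D(9) = 8 x (D(8) + D(7)) = 8 x (14833 + 1854)

Final answer: D(9) = 133496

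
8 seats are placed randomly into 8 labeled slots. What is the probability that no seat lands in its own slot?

Derangements satisfy D(n) = (n-1)(D(n-1) + D(n-2)), starting from D(0)=1, D(1)=0.
Building up: D(2)=1, D(3)=2, D(4)=9, D(5)=44, D(6)=265, D(7)=1854, D(8)=14833.
Total arrangements: 8! = 40320.
Probability = D(8)/8! = 2119/5760.

Final answer: D(8)/8! = 14833/40320 = 0.367882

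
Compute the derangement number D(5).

D(n) = (n-1)(D(n-1) + D(n-2)), D(0)=1, D(1)=0.
Building up: D(2)=1, D(3)=2, D(4)=9.
D(5) = 4 x (D(4) + D(3)) = 4 x (9 + 2).

Final answer: D(5) = 44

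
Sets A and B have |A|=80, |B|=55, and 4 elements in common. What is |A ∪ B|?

|A union B| = |A| + |B| - |A intersect B| = 80 + 55 - 4.

Final answer: 131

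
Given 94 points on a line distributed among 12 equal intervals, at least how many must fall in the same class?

By pigeonhole with 94 objects and 12 categories: ceiling(94/12).

Final answer: 8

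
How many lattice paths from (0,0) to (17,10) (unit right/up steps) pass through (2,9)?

Paths (0,0)->(2,9): C(11,9) = 55.
Paths (2,9)->(17,10): C(16,1) = 16.
By multiplication principle: 55 x 16.

Final answer: 880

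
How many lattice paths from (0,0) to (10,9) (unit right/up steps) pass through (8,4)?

Paths (0,0)->(8,4): C(12,4) = 495.
Paths (8,4)->(10,9): C(7,5) = 21.
By multiplication principle: 495 x 21.

Final answer: 10395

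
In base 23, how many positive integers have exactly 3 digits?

In base 23, the leading digit has 22 choices (1..22); each of the remaining 2 digits has 23 choices.
Total: 22 x 23^2.

Final answer: 11638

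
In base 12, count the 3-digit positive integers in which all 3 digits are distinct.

First digit: 11 (nonzero). Second: 11 (not first). Third: 10, etc.
Total: 11 x 11 x 10.

Final answer: 1210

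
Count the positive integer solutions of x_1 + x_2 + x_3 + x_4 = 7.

Substitute x'_i = x_i - 1 (so x'_i >= 0). Then sum x'_i = 7 - 4 = 3.
Stars and bars: C(3+4-1, 4-1) = C(6,3).

Final answer: C(6,3) = 20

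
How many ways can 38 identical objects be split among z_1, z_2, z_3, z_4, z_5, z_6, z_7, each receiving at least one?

Substitute z'_i = z_i - 1 (so z'_i >= 0). Then sum z'_i = 38 - 7 = 31.
Stars and bars: C(31+7-1, 7-1) = C(37,6).

Final answer: C(37,6) = 2324784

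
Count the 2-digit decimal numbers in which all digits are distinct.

First digit: 9 (not 0). Second: 9 (not first). Third: 8, etc.
Total: 9 x 9.

Final answer: 81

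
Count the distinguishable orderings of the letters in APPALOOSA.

Letters (A:3, L:1, O:2, P:2, S:1). Total letters: 9.
Permutations = 9!/(3! x 2! x 2!).

Final answer: 15120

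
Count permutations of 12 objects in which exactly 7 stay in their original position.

Choose which 7 elements are fixed: C(12,7) = 792.
Derange the remaining 5 using D(j) = (j-1)(D(j-1) + D(j-2)), D(0)=1, D(1)=0: D(2)=1, D(3)=2, D(4)=9, D(5)=44.
Total: 792 x 44.

Final answer: C(12,7) D(5) = 34848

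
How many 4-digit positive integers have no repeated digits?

First digit: 9 (not 0). Second: 9 (not first). Third: 8, etc.
Total: 9 x 9 x 8 x 7.

Final answer: 4536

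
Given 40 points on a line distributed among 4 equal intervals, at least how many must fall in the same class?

By pigeonhole with 40 objects and 4 categories: ceiling(40/4).

Final answer: 10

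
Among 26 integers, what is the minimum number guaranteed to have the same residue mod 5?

There are 5 possible values for residue mod 5. With 26 integers and 5 categories, by pigeonhole: ceiling(26/5).

Final answer: 6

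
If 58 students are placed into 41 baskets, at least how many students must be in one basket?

By the pigeonhole principle: ceiling(58/41).

Final answer: 2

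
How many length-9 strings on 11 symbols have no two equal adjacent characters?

Let g(n) count such strings. g(1) = 11, and each valid string of length n-1 extends in 10 ways (any symbol but the last), so g(n) = 10 g(n-1).
Total: g(9) = 11 x 10^8.

Final answer: 11 x 10^{8} = 1100000000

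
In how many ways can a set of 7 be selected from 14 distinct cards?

C(14,7) = 14!/(7! x (14-7)!).

Final answer: C(14,7) = 3432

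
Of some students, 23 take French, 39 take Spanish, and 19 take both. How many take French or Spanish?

|A union B| = |A| + |B| - |A intersect B| = 23 + 39 - 19.

Final answer: 43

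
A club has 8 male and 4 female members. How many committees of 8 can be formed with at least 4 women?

Sum over valid woman counts:
C(4,4)C(8,4).

Final answer: 70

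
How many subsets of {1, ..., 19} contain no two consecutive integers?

Let a(n) count such subsets of {1, ..., n}. Either n is excluded (a(n-1) ways) or n is included, forcing n-1 out (a(n-2) ways), so a(n) = a(n-1) + a(n-2) with a(1)=2, a(2)=3.
Computing successive values: a(1)=2, a(2)=3, a(3)=5, a(4)=8, a(5)=13, a(6)=21, a(7)=34, a(8)=55, a(9)=89, a(10)=144, a(11)=233, a(12)=377, a(13)=610, a(14)=987, a(15)=1597, a(16)=2584, a(17)=4181, a(18)=6765, a(19)=10946.

Final answer: 10946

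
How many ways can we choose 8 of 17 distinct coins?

C(17,8) = 17!/(8! x (17-8)!).

Final answer: C(17,8) = 24310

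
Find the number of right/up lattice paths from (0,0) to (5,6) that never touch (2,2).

Total paths to (5,6): C(11,6) = 462.
Paths through (2,2): C(4,2) x C(7,4) = 210.
Avoiding (2,2): 462 - 210.

Final answer: 252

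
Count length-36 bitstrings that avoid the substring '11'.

Let a(n) count valid strings. If the last bit is 0 the prefix is any valid string of length n-1; if it is 1 the string must end in 01 with a valid prefix of length n-2. So a(n) = a(n-1) + a(n-2), a(1)=2, a(2)=3.
Iterating the recurrence: a(1)=2, a(2)=3, a(3)=5, a(4)=8, a(5)=13, a(6)=21, a(7)=34, a(8)=55, a(9)=89, a(10)=144, a(11)=233, a(12)=377, a(13)=610, a(14)=987, a(15)=1597, a(16)=2584, a(17)=4181, a(18)=6765, a(19)=10946, a(20)=17711, a(21)=28657, a(22)=46368, a(23)=75025, a(24)=121393, a(25)=196418, a(26)=317811, a(27)=514229, a(28)=832040, a(29)=1346269, a(30)=2178309, a(31)=3524578, a(32)=5702887, a(33)=9227465, a(34)=14930352, a(35)=24157817, a(36)=39088169.

Final answer: 39088169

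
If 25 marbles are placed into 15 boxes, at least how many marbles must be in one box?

By the pigeonhole principle: ceiling(25/15).

Final answer: 2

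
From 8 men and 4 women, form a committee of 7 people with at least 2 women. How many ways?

Sum over valid woman counts:
C(4,2)C(8,5) = 336
C(4,3)C(8,4) = 280
C(4,4)C(8,3) = 56
Total: 336 + 280 + 56.

Final answer: 672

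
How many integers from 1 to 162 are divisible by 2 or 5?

Multiples of 2: 81. Multiples of 5: 32. Of both (lcm=10): 16.
By inclusion-exclusion: 81 + 32 - 16.

Final answer: 97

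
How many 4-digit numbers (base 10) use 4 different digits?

First digit: 9 (not 0). Second: 9 (not first). Third: 8, etc.
Total: 9 x 9 x 8 x 7.

Final answer: 4536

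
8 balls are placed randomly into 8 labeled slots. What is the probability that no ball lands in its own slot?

Use the recurrence D(n) = (n-1)(D(n-1) + D(n-2)) with D(0)=1, D(1)=0.
Building up: D(2)=1, D(3)=2, D(4)=9, D(5)=44, D(6)=265, D(7)=1854, D(8)=14833.
Total arrangements: 8! = 40320.
Probability = D(8)/8! = 2119/5760.

Final answer: D(8)/8! = 14833/40320 = 0.367882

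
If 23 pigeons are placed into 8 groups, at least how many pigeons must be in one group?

By the pigeonhole principle: ceiling(23/8).

Final answer: 3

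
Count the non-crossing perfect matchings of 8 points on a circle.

This is a standard Catalan-number count: the answer is C_n. Here n = 8/2 = 4.
C_n = C(2n,n) - C(2n,n+1), so C_{4} = C(8,4) - C(8,5) = 70 - 56.

Final answer: C_{4} = 14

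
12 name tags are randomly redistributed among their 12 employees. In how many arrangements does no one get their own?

Use the recurrence D(n) = (n-1)(D(n-1) + D(n-2)) with D(0)=1, D(1)=0.
D(2) = 1 x (0 + 1) = 1
D(3) = 2 x (1 + 0) = 2
D(4) = 3 x (2 + 1) = 9
D(5) = 4 x (9 + 2) = 44
D(6) = 5 x (44 + 9) = 265
D(7) = 6 x (265 + 44) = 1854
D(8) = 7 x (1854 + 265) = 14833
D(9) = 8 x (14833 + 1854) = 133496
D(10) = 9 x (133496 + 14833) = 1334961
D(11) = 10 x (1334961 + 133496) = 14684570
D(12) = 11 x (D(11) + D(10)) = 11 x (14684570 + 1334961)

Final answer: D(12) = 176214841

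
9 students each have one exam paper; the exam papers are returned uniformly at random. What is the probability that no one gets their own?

Use the recurrence D(n) = (n-1)(D(n-1) + D(n-2)) with D(0)=1, D(1)=0.
Building up: D(2)=1, D(3)=2, D(4)=9, D(5)=44, D(6)=265, D(7)=1854, D(8)=14833, D(9)=133496.
Total arrangements: 9! = 362880.
Probability = D(9)/9! = 16687/45360.

Final answer: D(9)/9! = 133496/362880 = 0.367879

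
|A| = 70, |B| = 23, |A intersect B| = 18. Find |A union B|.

|A union B| = |A| + |B| - |A intersect B| = 70 + 23 - 18.

Final answer: 75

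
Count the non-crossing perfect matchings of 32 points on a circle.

The structures are counted by the Catalan number C_n. Here n = 32/2 = 16.
Using C_0 = 1 and C_(k+1) = C_k x 2(2k+1)/(k+2), build up term by term: C_1=1, C_2=2, C_3=5, C_4=14, C_5=42, C_6=132, C_7=429, C_8=1430, C_9=4862, C_10=16796, C_11=58786, C_12=208012, C_13=742900, C_14=2674440, C_15=9694845, C_16=35357670.

Final answer: C_{16} = 35357670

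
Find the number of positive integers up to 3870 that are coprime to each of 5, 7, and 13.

|div by 5|=774, |div by 7|=552, |div by 13|=297.
|div by 5&7|=110, |div by 5&13|=59, |div by 7&13|=42, |div by all|=8.
By inclusion-exclusion, divisible by at least one: 774+552+297-110-59-42+8 = 1420.
Not divisible by any: 3870 - 1420.

Final answer: 2450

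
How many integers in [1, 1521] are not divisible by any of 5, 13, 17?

|div by 5|=304, |div by 13|=117, |div by 17|=89.
|div by 5&13|=23, |div by 5&17|=17, |div by 13&17|=6, |div by all|=1.
By inclusion-exclusion, divisible by at least one: 304+117+89-23-17-6+1 = 465.
Not divisible by any: 1521 - 465.

Final answer: 1056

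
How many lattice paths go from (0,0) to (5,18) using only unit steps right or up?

Each path has 5 right steps and 18 up steps in some order (23 steps total).
Choose which 18 of the 23 steps are up: C(23,18).

Final answer: C(23,18) = 33649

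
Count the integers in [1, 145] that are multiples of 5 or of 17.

Multiples of 5: 29. Multiples of 17: 8. Of both (lcm=85): 1.
By inclusion-exclusion: 29 + 8 - 1.

Final answer: 36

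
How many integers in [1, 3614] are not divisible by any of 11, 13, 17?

|div by 11|=328, |div by 13|=278, |div by 17|=212.
|div by 11&13|=25, |div by 11&17|=19, |div by 13&17|=16, |div by all|=1.
By inclusion-exclusion, divisible by at least one: 328+278+212-25-19-16+1 = 759.
Not divisible by any: 3614 - 759.

Final answer: 2855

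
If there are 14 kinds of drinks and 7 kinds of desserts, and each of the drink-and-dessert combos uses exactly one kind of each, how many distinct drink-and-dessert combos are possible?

By the multiplication principle: 14 x 7.

Final answer: 98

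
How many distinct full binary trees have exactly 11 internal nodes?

This is a standard Catalan-number count: the answer is C_n. Here n = 11.
C_n = C(2n,n) - C(2n,n+1), so C_{11} = C(22,11) - C(22,12) = 705432 - 646646.

Final answer: C_{11} = 58786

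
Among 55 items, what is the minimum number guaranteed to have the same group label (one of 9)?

There are 9 possible values for group label (one of 9). With 55 items and 9 categories, by pigeonhole: ceiling(55/9).

Final answer: 7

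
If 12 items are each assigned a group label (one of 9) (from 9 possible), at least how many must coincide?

There are 9 possible values for group label (one of 9). With 12 items and 9 categories, by pigeonhole: ceiling(12/9).

Final answer: 2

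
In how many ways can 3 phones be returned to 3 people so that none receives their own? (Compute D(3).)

D(n) = (n-1)(D(n-1) + D(n-2)), D(0)=1, D(1)=0.
D(2) = 1 x (0 + 1) = 1
D(3) = 2 x (D(2) + D(1)) = 2 x (1 + 0)

Final answer: D(3) = 2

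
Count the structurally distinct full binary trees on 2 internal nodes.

This is a standard Catalan-number count: the answer is C_n. Here n = 2.
C_n = C(2n,n)/(n+1), so C_{2} = C(4,2)/3 = 6/3.

Final answer: C_{2} = 2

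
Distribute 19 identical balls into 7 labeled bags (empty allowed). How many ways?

Stars and bars: C(n+k-1, k-1) = C(25,6).

Final answer: C(25,6) = 177100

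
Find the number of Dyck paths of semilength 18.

Total monotonic paths to (18,18): C(36,18) = 9075135300.
Reflecting each bad path at its first crossing gives a bijection with paths to (17,19): C(36,19) = 8597496600.
Valid Dyck paths: 9075135300 - 8597496600.
(Check: C(36,18) - C(36,19) = C(36,18)/19, the Catalan number C_{18}.)

Final answer: C_{18} = 477638700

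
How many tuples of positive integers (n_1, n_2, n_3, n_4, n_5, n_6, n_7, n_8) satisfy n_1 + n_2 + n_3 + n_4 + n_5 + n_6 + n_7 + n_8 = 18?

Substitute n'_i = n_i - 1 (so n'_i >= 0). Then sum n'_i = 18 - 8 = 10.
Stars and bars: C(10+8-1, 8-1) = C(17,7).

Final answer: C(17,7) = 19448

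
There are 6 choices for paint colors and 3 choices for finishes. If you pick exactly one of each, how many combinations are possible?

By the multiplication principle: 6 x 3.

Final answer: 18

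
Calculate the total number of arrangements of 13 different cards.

The number of ways to arrange 13 distinct objects is 13!.

Final answer: 13! = 6227020800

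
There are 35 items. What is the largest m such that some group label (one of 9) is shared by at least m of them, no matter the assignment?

There are 9 possible values for group label (one of 9). With 35 items and 9 categories, by pigeonhole: ceiling(35/9).

Final answer: 4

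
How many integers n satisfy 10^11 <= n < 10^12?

The leading digit cannot be 0 (9 options); the other 11 digits can be anything (10 options each).
Total: 9 x 10^11.

Final answer: 900000000000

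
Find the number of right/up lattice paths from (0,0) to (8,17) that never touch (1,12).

Total paths to (8,17): C(25,17) = 1081575.
Paths through (1,12): C(13,12) x C(12,5) = 10296.
Avoiding (1,12): 1081575 - 10296.

Final answer: 1071279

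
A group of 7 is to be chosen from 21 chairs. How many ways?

C(21,7) = 21!/(7! x (21-7)!).

Final answer: C(21,7) = 116280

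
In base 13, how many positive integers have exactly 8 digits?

These are the integers in [13^7, 13^8), so the count is 13^8 - 13^7 = 12 x 13^7.

Final answer: 752982204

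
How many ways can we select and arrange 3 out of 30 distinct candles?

P(30,3) = 30!/(30-3)! = 30!/27!.

Final answer: P(30,3) = 24360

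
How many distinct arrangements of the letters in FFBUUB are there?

Letters (B:2, F:2, U:2). Total letters: 6.
Permutations = 6!/(2! x 2! x 2!).

Final answer: 90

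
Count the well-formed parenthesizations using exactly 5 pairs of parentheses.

This is a standard Catalan-number count: the answer is C_n. Here n = 5 (pairs).
Using C_0 = 1 and C_(k+1) = C_k x 2(2k+1)/(k+2), build up term by term: C_1=1, C_2=2, C_3=5, C_4=14, C_5=42.

Final answer: C_{5} = 42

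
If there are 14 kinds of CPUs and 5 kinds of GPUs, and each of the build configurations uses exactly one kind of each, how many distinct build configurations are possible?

By the multiplication principle: 14 x 5.

Final answer: 70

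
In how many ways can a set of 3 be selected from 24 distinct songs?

C(24,3) = 24!/(3! x (24-3)!).

Final answer: C(24,3) = 2024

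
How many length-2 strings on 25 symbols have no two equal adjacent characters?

Let g(n) count such strings. g(1) = 25, and each valid string of length n-1 extends in 24 ways (any symbol but the last), so g(n) = 24 g(n-1).
Total: g(2) = 25 x 24^1.

Final answer: 25 x 24^{1} = 600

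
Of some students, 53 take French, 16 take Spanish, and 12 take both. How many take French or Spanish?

|A union B| = |A| + |B| - |A intersect B| = 53 + 16 - 12.

Final answer: 57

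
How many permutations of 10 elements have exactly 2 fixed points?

Choose which 2 elements are fixed: C(10,2) = 45.
Derange the remaining 8 using D(j) = (j-1)(D(j-1) + D(j-2)), D(0)=1, D(1)=0: D(2)=1, D(3)=2, D(4)=9, D(5)=44, D(6)=265, D(7)=1854, D(8)=14833.
Total: 45 x 14833.

Final answer: C(10,2) D(8) = 667485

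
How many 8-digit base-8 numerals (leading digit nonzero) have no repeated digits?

First digit: 7 (nonzero). Second: 7 (not first). Third: 6, etc.
Total: 7 x 7 x 6 x 5 x 4 x 3 x 2 x 1.

Final answer: 35280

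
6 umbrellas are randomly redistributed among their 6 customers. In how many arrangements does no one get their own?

Use the recurrence D(n) = (n-1)(D(n-1) + D(n-2)) with D(0)=1, D(1)=0.
D(2) = 1 x (0 + 1) = 1
D(3) = 2 x (1 + 0) = 2
D(4) = 3 x (2 + 1) = 9
D(5) = 4 x (9 + 2) = 44
D(6) = 5 x (D(5) + D(4)) = 5 x (44 + 9)

Final answer: D(6) = 265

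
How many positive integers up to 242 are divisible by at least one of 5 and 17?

Multiples of 5: 48. Multiples of 17: 14. Of both (lcm=85): 2.
By inclusion-exclusion: 48 + 14 - 2.

Final answer: 60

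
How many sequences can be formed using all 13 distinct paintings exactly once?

The number of ways to arrange 13 distinct objects is 13!.

Final answer: 13! = 6227020800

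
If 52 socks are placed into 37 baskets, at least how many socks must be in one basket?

By the pigeonhole principle: ceiling(52/37).

Final answer: 2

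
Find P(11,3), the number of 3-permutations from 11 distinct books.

P(11,3) = 11!/(11-3)! = 11!/8!.

Final answer: P(11,3) = 990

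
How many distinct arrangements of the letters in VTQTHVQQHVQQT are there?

Letters (H:2, Q:5, T:3, V:3). Total letters: 13.
Permutations = 13!/(5! x 3! x 3! x 2!).

Final answer: 720720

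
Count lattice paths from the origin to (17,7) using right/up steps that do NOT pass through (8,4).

Total paths to (17,7): C(24,7) = 346104.
Paths through (8,4): C(12,4) x C(12,3) = 108900.
Avoiding (8,4): 346104 - 108900.

Final answer: 237204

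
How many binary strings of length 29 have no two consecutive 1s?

A valid string ends in 0 (append to any length-(n-1) valid string) or in 01 (append to any length-(n-2) valid string), so a(n) = a(n-1) + a(n-2) with a(1)=2, a(2)=3.
Building up term by term: a(1)=2, a(2)=3, a(3)=5, a(4)=8, a(5)=13, a(6)=21, a(7)=34, a(8)=55, a(9)=89, a(10)=144, a(11)=233, a(12)=377, a(13)=610, a(14)=987, a(15)=1597, a(16)=2584, a(17)=4181, a(18)=6765, a(19)=10946, a(20)=17711, a(21)=28657, a(22)=46368, a(23)=75025, a(24)=121393, a(25)=196418, a(26)=317811, a(27)=514229, a(28)=832040, a(29)=1346269.

Final answer: 1346269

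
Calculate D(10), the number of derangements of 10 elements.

Use the recurrence D(n) = (n-1)(D(n-1) + D(n-2)) with D(0)=1, D(1)=0.
D(2) = 1 x (0 + 1) = 1
D(3) = 2 x (1 + 0) = 2
D(4) = 3 x (2 + 1) = 9
D(5) = 4 x (9 + 2) = 44
D(6) = 5 x (44 + 9) = 265
D(7) = 6 x (265 + 44) = 1854
D(8) = 7 x (1854 + 265) = 14833
D(9) = 8 x (14833 + 1854) = 133496
D(10) = 9 x (D(9) + D(8)) = 9 x (133496 + 14833)

Final answer: D(10) = 1334961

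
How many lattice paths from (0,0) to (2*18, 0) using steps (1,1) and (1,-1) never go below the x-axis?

Total monotonic paths to (18,18): C(36,18) = 9075135300.
By the reflection principle, paths that go above the diagonal number C(36,19) = 8597496600.
Valid Dyck paths: 9075135300 - 8597496600.
(Check: C(36,18) - C(36,19) = C(36,18)/19, the Catalan number C_{18}.)

Final answer: C_{18} = 477638700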